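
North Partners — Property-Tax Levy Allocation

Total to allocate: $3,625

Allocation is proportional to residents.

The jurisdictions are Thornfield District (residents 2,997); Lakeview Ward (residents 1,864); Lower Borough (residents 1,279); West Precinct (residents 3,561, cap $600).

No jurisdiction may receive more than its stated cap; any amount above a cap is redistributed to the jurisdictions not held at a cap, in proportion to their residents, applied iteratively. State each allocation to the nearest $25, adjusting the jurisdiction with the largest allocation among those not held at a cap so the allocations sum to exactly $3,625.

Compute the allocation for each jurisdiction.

Thornfield District: $1,475 | Lakeview Ward: $925 | Lower Borough: $625 | West Precinct: $600

Sum of residents: 9,701.
Unconstrained shares: Thornfield District 1,119.90; Lakeview Ward 696.53; Lower Borough 477.93; West Precinct 1,330.65.
Capped: West Precinct ($600); residual $3,025 reallocated over remaining residents 6,140.
Shares after redistribution: Thornfield District 1,476.54 → $1,475; Lakeview Ward 918.34 → $925; Lower Borough 630.13 → $625.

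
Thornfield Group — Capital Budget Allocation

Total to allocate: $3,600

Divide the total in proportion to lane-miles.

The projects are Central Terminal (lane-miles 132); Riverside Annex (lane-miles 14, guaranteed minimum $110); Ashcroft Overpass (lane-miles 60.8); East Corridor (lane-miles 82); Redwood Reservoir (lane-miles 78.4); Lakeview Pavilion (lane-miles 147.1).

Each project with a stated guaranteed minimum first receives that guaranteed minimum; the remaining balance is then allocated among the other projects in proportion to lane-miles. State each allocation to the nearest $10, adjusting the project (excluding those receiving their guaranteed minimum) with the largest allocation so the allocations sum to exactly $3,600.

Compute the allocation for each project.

Central Terminal: $920 | Riverside Annex: $110 | Ashcroft Overpass: $420 | East Corridor: $570 | Redwood Reservoir: $550 | Lakeview Pavilion: $1,030

Minimums first: Riverside Annex $110. Balance $3,490.
Balance split over remaining lane-miles 500.3: Central Terminal 920.81 → $920; Ashcroft Overpass 424.13 → $420; East Corridor 572.02 → $570; Redwood Reservoir 546.90 → $550; Lakeview Pavilion 1,026.14 → $1,030.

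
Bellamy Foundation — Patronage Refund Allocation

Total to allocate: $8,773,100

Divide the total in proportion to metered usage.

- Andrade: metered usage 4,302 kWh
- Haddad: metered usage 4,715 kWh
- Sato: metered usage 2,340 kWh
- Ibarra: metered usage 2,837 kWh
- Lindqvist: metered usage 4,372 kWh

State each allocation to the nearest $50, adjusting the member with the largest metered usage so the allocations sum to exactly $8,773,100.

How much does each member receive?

Combined metered usage = 18,566.
Unrounded shares: Andrade 4,302/18,566 × $8,773,100 = 2,032,849.09; Haddad 4,715/18,566 × $8,773,100 = 2,228,006.38; Sato 2,340/18,566 × $8,773,100 = 1,105,733.81; Ibarra 2,837/18,566 × $8,773,100 = 1,340,584.12; Lindqvist 4,372/18,566 × $8,773,100 = 2,065,926.60.
At nearest $50: Andrade $2,032,850; Haddad $2,228,000; Sato $1,105,750; Ibarra $1,340,600; Lindqvist $2,065,950. Sum = $8,773,150.
Difference $8,773,100 − $8,773,150 = −$50 applied to largest metered usage (Haddad): Haddad becomes $2,227,950.

Andrade: $2,032,850 · Haddad: $2,227,950 · Sato: $1,105,750 · Ibarra: $1,340,600 · Lindqvist: $2,065,950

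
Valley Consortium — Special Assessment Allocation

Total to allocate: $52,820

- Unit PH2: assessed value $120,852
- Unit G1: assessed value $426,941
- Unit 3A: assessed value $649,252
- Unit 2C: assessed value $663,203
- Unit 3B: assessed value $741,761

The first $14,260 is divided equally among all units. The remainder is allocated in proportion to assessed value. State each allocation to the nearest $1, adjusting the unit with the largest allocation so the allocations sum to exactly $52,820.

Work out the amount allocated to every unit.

First tranche $14,260 split equally: $2,852 each.
Remainder $38,560 by assessed value (total 2,602,009): Unit PH2 1,790.94 → $1,791; Unit G1 6,326.97 → $6,327; Unit 3A 9,621.47 → $9,621; Unit 2C 9,828.22 → $9,828; Unit 3B 10,992.39 → $10,992.
Rounding difference +$1 on remainder applied to Unit 3B.
Totals: Unit PH2 $2,852 + $1,791 = $4,643; Unit G1 $2,852 + $6,327 = $9,179; Unit 3A $2,852 + $9,621 = $12,473; Unit 2C $2,852 + $9,828 = $12,680; Unit 3B $2,852 + $10,993 = $13,845.

Unit PH2: $4,643; Unit G1: $9,179; Unit 3A: $12,473; Unit 2C: $12,680; Unit 3B: $13,845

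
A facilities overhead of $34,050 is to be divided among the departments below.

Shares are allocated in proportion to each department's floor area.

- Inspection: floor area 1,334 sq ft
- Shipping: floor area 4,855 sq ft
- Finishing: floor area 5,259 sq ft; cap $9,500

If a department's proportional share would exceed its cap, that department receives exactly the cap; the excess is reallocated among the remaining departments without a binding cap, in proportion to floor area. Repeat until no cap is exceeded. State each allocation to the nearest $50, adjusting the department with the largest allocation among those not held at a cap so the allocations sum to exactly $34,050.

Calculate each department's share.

Inspection: $5,300; Shipping: $19,250; Finishing: $9,500

Total floor area = 11,448.
Pro-rata shares before constraints: Inspection 3,967.74; Shipping 14,440.32; Finishing 15,641.94.
Held at cap: Finishing ($9,500); balance $24,550 reallocated over remaining floor area 6,189.
Redistributed shares: Inspection 5,291.60 → $5,300; Shipping 19,258.40 → $19,250.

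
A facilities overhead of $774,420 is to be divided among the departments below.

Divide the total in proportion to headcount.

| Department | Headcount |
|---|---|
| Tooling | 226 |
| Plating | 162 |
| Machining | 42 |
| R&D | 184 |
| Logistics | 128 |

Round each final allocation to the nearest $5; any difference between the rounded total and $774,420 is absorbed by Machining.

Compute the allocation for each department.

Tooling: $235,875 | Plating: $169,080 | Machining: $43,830 | R&D: $192,040 | Logistics: $133,595

Headcount total: 742.
Proportional shares: Tooling 226/742 × $774,420 = 235,874.56; Plating 162/742 × $774,420 = 169,078.22; Machining 42/742 × $774,420 = 43,835.09; R&D 184/742 × $774,420 = 192,039.46; Logistics 128/742 × $774,420 = 133,592.67.
At nearest $5: Tooling $235,875; Plating $169,080; Machining $43,835; R&D $192,040; Logistics $133,595. Sum = $774,425.
Difference $774,420 − $774,425 = −$5 applied to Machining: Machining becomes $43,830.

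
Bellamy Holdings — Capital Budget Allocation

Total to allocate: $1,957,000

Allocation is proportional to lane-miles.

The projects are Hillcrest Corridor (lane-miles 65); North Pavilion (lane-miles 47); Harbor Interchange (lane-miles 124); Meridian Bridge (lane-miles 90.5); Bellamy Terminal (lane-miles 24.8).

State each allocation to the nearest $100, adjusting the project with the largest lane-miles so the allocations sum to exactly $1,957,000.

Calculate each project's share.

Hillcrest Corridor: $362,100; North Pavilion: $261,800; Harbor Interchange: $690,700; Meridian Bridge: $504,200; Bellamy Terminal: $138,200

Total lane-miles = 351.3.
Proportional shares: Hillcrest Corridor 65/351.3 × $1,957,000 = 362,097.92; North Pavilion 47/351.3 × $1,957,000 = 261,824.65; Harbor Interchange 124/351.3 × $1,957,000 = 690,771.42; Meridian Bridge 90.5/351.3 × $1,957,000 = 504,151.72; Bellamy Terminal 24.8/351.3 × $1,957,000 = 138,154.28.
At nearest $100: Hillcrest Corridor $362,100; North Pavilion $261,800; Harbor Interchange $690,800; Meridian Bridge $504,200; Bellamy Terminal $138,200. Sum = $1,957,100.
Difference $1,957,000 − $1,957,100 = −$100 applied to largest lane-miles (Harbor Interchange): Harbor Interchange becomes $690,700.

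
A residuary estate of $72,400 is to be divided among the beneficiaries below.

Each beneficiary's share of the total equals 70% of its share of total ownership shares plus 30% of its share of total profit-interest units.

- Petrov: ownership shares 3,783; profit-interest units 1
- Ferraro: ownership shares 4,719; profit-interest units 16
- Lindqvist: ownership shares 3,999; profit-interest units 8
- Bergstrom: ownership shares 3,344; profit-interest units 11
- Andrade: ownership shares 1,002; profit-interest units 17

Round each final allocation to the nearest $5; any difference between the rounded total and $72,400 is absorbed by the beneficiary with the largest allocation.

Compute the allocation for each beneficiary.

Ownership shares total 16,847; profit-interest units total 53.
Blended shares (70% ownership shares + 30% profit-interest units): Petrov 0.1628; Ferraro 0.2866; Lindqvist 0.2114; Bergstrom 0.2012; Andrade 0.1379.
Proportional shares: Petrov 11,790.02; Ferraro 20,752.92; Lindqvist 15,308.49; Bergstrom 14,567.51; Andrade 9,981.06.
After rounding ($5): Petrov $11,790; Ferraro $20,755; Lindqvist $15,310; Bergstrom $14,570; Andrade $9,980. Sum = $72,405.
Difference $72,400 − $72,405 = −$5 applied to largest allocation (Ferraro): Ferraro becomes $20,750.

Petrov: $11,790; Ferraro: $20,750; Lindqvist: $15,310; Bergstrom: $14,570; Andrade: $9,980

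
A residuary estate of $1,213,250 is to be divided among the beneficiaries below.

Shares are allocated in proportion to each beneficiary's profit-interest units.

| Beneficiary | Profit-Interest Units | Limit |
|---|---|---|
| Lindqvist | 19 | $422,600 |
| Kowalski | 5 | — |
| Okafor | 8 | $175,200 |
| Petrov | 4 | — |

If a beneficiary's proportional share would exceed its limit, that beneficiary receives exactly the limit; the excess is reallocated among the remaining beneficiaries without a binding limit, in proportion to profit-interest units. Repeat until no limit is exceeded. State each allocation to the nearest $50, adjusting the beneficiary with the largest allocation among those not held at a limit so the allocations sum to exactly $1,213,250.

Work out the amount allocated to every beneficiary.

Lindqvist: $422,600 · Kowalski: $341,900 · Okafor: $175,200 · Petrov: $273,550

Combined profit-interest units = 36.
Unconstrained shares: Lindqvist 640,326.39; Kowalski 168,506.94; Okafor 269,611.11; Petrov 134,805.56.
Cap binds for Lindqvist ($422,600), Okafor ($175,200); balance $615,450 reallocated over remaining profit-interest units 9.
Redistributed shares: Kowalski 341,916.67 → $341,900; Petrov 273,533.33 → $273,550.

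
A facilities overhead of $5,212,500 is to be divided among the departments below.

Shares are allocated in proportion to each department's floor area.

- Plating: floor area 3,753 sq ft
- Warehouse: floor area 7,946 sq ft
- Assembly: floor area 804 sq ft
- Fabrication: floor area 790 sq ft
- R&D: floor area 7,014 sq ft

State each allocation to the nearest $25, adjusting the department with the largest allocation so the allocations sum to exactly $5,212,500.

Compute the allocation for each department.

Plating: $963,350 | Warehouse: $2,039,600 | Assembly: $206,375 | Fabrication: $202,775 | R&D: $1,800,400

Total floor area = 20,307.
Pro-rata amounts: Plating 3,753/20,307 × $5,212,500 = 963,338.38; Warehouse 7,946/20,307 × $5,212,500 = 2,039,618.11; Assembly 804/20,307 × $5,212,500 = 206,374.65; Fabrication 790/20,307 × $5,212,500 = 202,781.06; R&D 7,014/20,307 × $5,212,500 = 1,800,387.80.
Rounded to nearest $25: Plating $963,350; Warehouse $2,039,625; Assembly $206,375; Fabrication $202,775; R&D $1,800,400. Sum = $5,212,525.
Difference $5,212,500 − $5,212,525 = −$25 applied to largest allocation (Warehouse): Warehouse becomes $2,039,600.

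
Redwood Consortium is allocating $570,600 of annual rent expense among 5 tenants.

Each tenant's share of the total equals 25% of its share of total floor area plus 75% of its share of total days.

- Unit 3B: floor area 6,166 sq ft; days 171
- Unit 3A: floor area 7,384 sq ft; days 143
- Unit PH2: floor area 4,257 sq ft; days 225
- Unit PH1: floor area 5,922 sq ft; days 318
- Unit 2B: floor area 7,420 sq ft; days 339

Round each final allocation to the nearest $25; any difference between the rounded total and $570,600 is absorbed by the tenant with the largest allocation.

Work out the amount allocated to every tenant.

Unit 3B: $89,425 | Unit 3A: $84,975 | Unit PH2: $100,000 | Unit PH1: $140,900 | Unit 2B: $155,300

Floor area total 31,149; days total 1,196.
Composite weights (25% floor area + 75% days): Unit 3B 0.1567; Unit 3A 0.1489; Unit PH2 0.1753; Unit PH1 0.2469; Unit 2B 0.2721.
Raw shares: Unit 3B 89,424.65; Unit 3A 84,983.71; Unit PH2 100,004.35; Unit PH1 140,906.44; Unit 2B 155,280.85.
At nearest $25: Unit 3B $89,425; Unit 3A $84,975; Unit PH2 $100,000; Unit PH1 $140,900; Unit 2B $155,275. Sum = $570,575.
Difference $570,600 − $570,575 = +$25 applied to largest allocation (Unit 2B): Unit 2B becomes $155,300.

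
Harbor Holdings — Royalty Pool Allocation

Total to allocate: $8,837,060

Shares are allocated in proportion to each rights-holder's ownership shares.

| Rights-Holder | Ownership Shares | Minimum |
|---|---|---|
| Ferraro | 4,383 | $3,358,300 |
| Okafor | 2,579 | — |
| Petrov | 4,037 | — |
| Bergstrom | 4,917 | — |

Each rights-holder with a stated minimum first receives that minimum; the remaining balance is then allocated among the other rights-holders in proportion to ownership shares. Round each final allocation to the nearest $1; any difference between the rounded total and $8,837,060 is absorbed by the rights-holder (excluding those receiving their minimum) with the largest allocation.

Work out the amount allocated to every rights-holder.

Ferraro: $3,358,300 | Okafor: $1,225,156 | Petrov: $1,917,780 | Bergstrom: $2,335,824

Fund the minimums — Ferraro $3,358,300. Residual $5,478,760.
Residual split over remaining ownership shares 11,533: Okafor 1,225,155.82 → $1,225,156; Petrov 1,917,779.77 → $1,917,780; Bergstrom 2,335,824.41 → $2,335,824.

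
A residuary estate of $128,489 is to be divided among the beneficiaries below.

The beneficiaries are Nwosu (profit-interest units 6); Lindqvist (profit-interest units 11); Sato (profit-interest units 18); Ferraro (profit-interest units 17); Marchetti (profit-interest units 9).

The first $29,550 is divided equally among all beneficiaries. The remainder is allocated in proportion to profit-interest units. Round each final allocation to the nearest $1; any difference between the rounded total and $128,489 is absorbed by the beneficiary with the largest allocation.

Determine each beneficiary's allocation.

Nwosu: $15,642 | Lindqvist: $23,751 | Sato: $35,105 | Ferraro: $33,483 | Marchetti: $20,508

Equal tier: $29,550 ÷ 5 = $5,910 apiece.
Remainder $98,939 by profit-interest units (total 61): Nwosu 9,731.70 → $9,732; Lindqvist 17,841.46 → $17,841; Sato 29,195.11 → $29,195; Ferraro 27,573.16 → $27,573; Marchetti 14,597.56 → $14,598.
Totals: Nwosu $5,910 + $9,732 = $15,642; Lindqvist $5,910 + $17,841 = $23,751; Sato $5,910 + $29,195 = $35,105; Ferraro $5,910 + $27,573 = $33,483; Marchetti $5,910 + $14,598 = $20,508.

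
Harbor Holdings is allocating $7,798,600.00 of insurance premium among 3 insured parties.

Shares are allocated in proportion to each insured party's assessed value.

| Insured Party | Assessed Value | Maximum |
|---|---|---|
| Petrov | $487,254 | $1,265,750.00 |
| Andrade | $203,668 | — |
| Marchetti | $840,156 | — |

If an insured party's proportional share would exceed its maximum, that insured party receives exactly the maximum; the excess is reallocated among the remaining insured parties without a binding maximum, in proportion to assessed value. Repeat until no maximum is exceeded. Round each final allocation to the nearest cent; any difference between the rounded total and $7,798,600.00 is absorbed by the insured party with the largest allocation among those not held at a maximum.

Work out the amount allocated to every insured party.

Petrov: $1,265,750.00 · Andrade: $1,274,671.30 · Marchetti: $5,258,178.70

Combined assessed value = 1,531,078.
Proportional shares (ignoring caps): Petrov 2,481,845.5000; Andrade 1,037,390.1688; Marchetti 4,279,364.3313.
Cap binds for Petrov ($1,265,750.00); remaining pool $6,532,850.00 reallocated over remaining assessed value 1,043,824.
Redistributed shares: Andrade 1,274,671.2988 → $1,274,671.30; Marchetti 5,258,178.7012 → $5,258,178.70.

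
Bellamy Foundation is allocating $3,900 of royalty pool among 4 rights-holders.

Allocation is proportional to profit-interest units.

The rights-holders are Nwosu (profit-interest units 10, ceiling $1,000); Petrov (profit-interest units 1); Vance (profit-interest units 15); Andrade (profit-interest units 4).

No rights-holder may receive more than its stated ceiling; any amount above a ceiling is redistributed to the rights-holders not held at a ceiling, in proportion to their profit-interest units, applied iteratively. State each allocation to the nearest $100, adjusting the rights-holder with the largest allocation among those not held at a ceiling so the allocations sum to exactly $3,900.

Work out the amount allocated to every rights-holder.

Combined profit-interest units = 30.
Pro-rata shares before constraints: Nwosu 1,300.00; Petrov 130.00; Vance 1,950.00; Andrade 520.00.
Held at cap: Nwosu ($1,000); residual $2,900 reallocated over remaining profit-interest units 20.
Redistributed shares: Petrov 145.00 → $100; Vance 2,175.00 → $2,200; Andrade 580.00 → $600.

Nwosu: $1,000 | Petrov: $100 | Vance: $2,200 | Andrade: $600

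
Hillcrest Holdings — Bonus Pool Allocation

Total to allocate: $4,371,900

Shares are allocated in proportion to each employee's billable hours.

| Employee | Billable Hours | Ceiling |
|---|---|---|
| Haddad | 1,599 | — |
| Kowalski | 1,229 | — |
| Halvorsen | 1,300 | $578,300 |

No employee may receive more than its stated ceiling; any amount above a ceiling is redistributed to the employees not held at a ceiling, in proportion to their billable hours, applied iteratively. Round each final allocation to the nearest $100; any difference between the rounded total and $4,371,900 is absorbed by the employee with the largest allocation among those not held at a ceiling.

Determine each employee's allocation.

Billable hours total: 4,128.
Proportional shares (ignoring caps): Haddad 1,693,475.80; Kowalski 1,301,614.61; Halvorsen 1,376,809.59.
Capped: Halvorsen ($578,300); residual $3,793,600 reallocated over remaining billable hours 2,828.
Redistributed shares: Haddad 2,144,966.90 → $2,145,000; Kowalski 1,648,633.10 → $1,648,600.

Haddad: $2,145,000 | Kowalski: $1,648,600 | Halvorsen: $578,300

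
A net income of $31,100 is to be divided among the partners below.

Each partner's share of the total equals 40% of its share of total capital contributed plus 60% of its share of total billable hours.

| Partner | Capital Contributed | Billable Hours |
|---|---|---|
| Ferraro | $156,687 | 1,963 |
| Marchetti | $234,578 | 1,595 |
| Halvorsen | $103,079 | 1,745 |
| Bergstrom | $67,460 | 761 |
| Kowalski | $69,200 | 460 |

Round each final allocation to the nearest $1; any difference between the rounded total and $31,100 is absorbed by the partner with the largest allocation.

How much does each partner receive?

Capital contributed total 631,004; billable hours total 6,524.
Combined weights (40% capital contributed + 60% billable hours): Ferraro 0.2799; Marchetti 0.2954; Halvorsen 0.2258; Bergstrom 0.1128; Kowalski 0.0862.
Pro-rata amounts: Ferraro 8,703.61; Marchetti 9,186.65; Halvorsen 7,023.23; Bergstrom 3,506.57; Kowalski 2,679.95.
Rounded to nearest $1: Ferraro $8,704; Marchetti $9,187; Halvorsen $7,023; Bergstrom $3,507; Kowalski $2,680. Sum = $31,101.
Difference $31,100 − $31,101 = −$1 applied to largest allocation (Marchetti): Marchetti becomes $9,186.

Ferraro: $8,704; Marchetti: $9,186; Halvorsen: $7,023; Bergstrom: $3,507; Kowalski: $2,680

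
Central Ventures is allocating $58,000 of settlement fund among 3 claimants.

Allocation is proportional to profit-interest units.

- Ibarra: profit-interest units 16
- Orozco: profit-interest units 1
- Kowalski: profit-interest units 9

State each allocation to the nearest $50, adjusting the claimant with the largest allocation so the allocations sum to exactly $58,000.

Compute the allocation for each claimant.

Combined profit-interest units = 26.
Pro-rata amounts: Ibarra 16/26 × $58,000 = 35,692.31; Orozco 1/26 × $58,000 = 2,230.77; Kowalski 9/26 × $58,000 = 20,076.92.
At nearest $50: Ibarra $35,700; Orozco $2,250; Kowalski $20,100. Sum = $58,050.
Difference $58,000 − $58,050 = −$50 applied to largest allocation (Ibarra): Ibarra becomes $35,650.

Ibarra: $35,650; Orozco: $2,250; Kowalski: $20,100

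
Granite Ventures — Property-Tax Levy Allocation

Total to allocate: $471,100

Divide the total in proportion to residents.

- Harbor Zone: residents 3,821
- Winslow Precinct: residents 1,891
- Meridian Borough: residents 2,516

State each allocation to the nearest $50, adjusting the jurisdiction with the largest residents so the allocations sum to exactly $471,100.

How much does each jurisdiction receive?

Harbor Zone: $218,800 | Winslow Precinct: $108,250 | Meridian Borough: $144,050

Residents total: 8,228.
Unrounded shares: Harbor Zone 3,821/8,228 × $471,100 = 218,774.08; Winslow Precinct 1,891/8,228 × $471,100 = 108,270.55; Meridian Borough 2,516/8,228 × $471,100 = 144,055.37.
At nearest $50: Harbor Zone $218,750; Winslow Precinct $108,250; Meridian Borough $144,050. Sum = $471,050.
Difference $471,100 − $471,050 = +$50 applied to largest residents (Harbor Zone): Harbor Zone becomes $218,800.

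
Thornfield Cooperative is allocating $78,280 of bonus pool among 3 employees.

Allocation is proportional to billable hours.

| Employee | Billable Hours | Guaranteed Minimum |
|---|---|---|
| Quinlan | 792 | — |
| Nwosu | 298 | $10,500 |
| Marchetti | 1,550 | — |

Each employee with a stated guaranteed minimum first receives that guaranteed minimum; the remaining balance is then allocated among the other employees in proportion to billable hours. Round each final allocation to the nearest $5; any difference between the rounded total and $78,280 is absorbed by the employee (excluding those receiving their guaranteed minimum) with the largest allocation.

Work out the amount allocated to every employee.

Quinlan: $22,920; Nwosu: $10,500; Marchetti: $44,860

Fund the minimums — Nwosu $10,500. Residual $67,780.
Residual split over remaining billable hours 2,342: Quinlan 22,921.33 → $22,920; Marchetti 44,858.67 → $44,860.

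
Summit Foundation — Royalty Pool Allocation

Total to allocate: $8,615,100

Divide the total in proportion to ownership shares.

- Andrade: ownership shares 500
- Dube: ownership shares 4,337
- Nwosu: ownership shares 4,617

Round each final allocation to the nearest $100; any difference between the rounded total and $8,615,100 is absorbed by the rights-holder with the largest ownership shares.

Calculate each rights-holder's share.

Andrade: $455,600 · Dube: $3,952,200 · Nwosu: $4,207,300

Sum of ownership shares: 500 + 4,337 + 4,617 = 9,454.
Proportional shares: Andrade 455,632.54; Dube 3,952,156.62; Nwosu 4,207,310.84.
After rounding ($100): Andrade $455,600; Dube $3,952,200; Nwosu $4,207,300. Sum = $8,615,100.
No rounding difference to absorb.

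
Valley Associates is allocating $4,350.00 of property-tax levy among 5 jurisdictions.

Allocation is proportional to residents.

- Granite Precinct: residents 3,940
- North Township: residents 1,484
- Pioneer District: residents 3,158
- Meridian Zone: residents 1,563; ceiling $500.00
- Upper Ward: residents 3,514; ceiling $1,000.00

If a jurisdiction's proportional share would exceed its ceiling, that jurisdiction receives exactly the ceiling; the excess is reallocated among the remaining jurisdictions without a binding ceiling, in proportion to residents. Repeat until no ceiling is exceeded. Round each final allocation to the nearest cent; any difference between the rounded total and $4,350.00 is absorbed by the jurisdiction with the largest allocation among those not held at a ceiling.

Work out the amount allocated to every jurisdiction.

Sum of residents: 13,659.
Unconstrained shares: Granite Precinct 1,254.7771; North Township 472.6115; Pioneer District 1,005.7325; Meridian Zone 497.7707; Upper Ward 1,119.1083.
Capped: Upper Ward ($1,000.00); balance $3,350.00 reallocated over remaining residents 10,145.
Capped: Meridian Zone ($500.00); balance $2,850.00 reallocated over remaining residents 8,582.
Shares after redistribution: Granite Precinct 1,308.4363 → $1,308.44; North Township 492.8222 → $492.82; Pioneer District 1,048.7416 → $1,048.74.

Granite Precinct: $1,308.44 | North Township: $492.82 | Pioneer District: $1,048.74 | Meridian Zone: $500.00 | Upper Ward: $1,000.00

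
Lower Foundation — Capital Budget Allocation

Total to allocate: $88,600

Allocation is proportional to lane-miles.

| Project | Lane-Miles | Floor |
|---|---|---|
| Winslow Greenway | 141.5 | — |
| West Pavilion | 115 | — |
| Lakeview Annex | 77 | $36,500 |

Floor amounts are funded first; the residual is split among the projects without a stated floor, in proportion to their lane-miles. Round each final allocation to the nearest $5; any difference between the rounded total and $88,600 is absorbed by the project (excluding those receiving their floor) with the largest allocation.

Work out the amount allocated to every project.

Winslow Greenway: $28,740 · West Pavilion: $23,360 · Lakeview Annex: $36,500

Minimums first: Lakeview Annex $36,500. Remaining pool $52,100.
Remaining pool split over remaining lane-miles 256.5: Winslow Greenway 28,741.33 → $28,740; West Pavilion 23,358.67 → $23,360.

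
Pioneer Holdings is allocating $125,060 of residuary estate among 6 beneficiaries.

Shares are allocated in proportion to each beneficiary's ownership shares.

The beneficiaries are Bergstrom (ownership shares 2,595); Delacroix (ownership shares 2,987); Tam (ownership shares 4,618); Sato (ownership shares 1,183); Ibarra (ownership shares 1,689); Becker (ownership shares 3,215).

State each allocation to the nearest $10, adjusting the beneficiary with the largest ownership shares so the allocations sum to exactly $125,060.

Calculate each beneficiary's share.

Combined ownership shares = 16,287.
Unrounded shares: Bergstrom 2,595/16,287 × $125,060 = 19,925.75; Delacroix 2,987/16,287 × $125,060 = 22,935.73; Tam 4,618/16,287 × $125,060 = 35,459.39; Sato 1,183/16,287 × $125,060 = 9,083.69; Ibarra 1,689/16,287 × $125,060 = 12,969.01; Becker 3,215/16,287 × $125,060 = 24,686.43.
Rounded to nearest $10: Bergstrom $19,930; Delacroix $22,940; Tam $35,460; Sato $9,080; Ibarra $12,970; Becker $24,690. Sum = $125,070.
Difference $125,060 − $125,070 = −$10 applied to largest ownership shares (Tam): Tam becomes $35,450.

Bergstrom: $19,930; Delacroix: $22,940; Tam: $35,450; Sato: $9,080; Ibarra: $12,970; Becker: $24,690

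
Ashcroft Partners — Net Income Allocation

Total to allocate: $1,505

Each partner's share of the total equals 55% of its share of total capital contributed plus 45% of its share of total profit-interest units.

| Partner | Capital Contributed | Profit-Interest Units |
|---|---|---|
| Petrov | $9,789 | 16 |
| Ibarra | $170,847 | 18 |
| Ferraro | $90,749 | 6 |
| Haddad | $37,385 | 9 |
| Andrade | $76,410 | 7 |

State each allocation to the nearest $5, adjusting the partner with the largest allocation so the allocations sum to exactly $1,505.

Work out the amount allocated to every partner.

Petrov: $215 | Ibarra: $580 | Ferraro: $270 | Haddad: $190 | Andrade: $250

Capital contributed total 385,180; profit-interest units total 56.
Composite weights (55% capital contributed + 45% profit-interest units): Petrov 0.1425; Ibarra 0.3886; Ferraro 0.1778; Haddad 0.1257; Andrade 0.1654.
Raw shares: Petrov 214.54; Ibarra 584.84; Ferraro 267.58; Haddad 189.18; Andrade 248.86.
Rounded to nearest $5: Petrov $215; Ibarra $585; Ferraro $270; Haddad $190; Andrade $250. Sum = $1,510.
Difference $1,505 − $1,510 = −$5 applied to largest allocation (Ibarra): Ibarra becomes $580.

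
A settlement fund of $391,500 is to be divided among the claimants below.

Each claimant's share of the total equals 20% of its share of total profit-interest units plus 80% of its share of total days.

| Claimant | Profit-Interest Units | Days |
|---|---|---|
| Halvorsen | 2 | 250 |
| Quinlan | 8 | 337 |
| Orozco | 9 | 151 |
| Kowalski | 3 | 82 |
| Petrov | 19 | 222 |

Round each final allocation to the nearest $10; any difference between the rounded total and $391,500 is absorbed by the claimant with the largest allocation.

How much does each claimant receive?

Halvorsen: $78,960 | Quinlan: $116,580 | Orozco: $62,570 | Kowalski: $30,380 | Petrov: $103,010

Totals — profit-interest units 41, days 1,042.
Combined weights (20% profit-interest units + 80% days): Halvorsen 0.2017; Quinlan 0.2978; Orozco 0.1598; Kowalski 0.0776; Petrov 0.2631.
Unrounded shares: Halvorsen 78,963.47; Quinlan 116,572.10; Orozco 62,574.75; Kowalski 30,376.49; Petrov 103,013.20.
At nearest $10: Halvorsen $78,960; Quinlan $116,570; Orozco $62,570; Kowalski $30,380; Petrov $103,010. Sum = $391,490.
Difference $391,500 − $391,490 = +$10 applied to largest allocation (Quinlan): Quinlan becomes $116,580.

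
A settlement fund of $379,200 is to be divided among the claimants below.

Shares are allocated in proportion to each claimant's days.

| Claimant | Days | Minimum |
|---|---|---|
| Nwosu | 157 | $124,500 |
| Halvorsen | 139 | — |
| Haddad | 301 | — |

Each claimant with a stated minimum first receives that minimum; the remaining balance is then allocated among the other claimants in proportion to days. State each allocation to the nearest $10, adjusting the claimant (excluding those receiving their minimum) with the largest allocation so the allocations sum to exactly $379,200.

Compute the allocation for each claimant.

Guaranteed amounts: Nwosu $124,500. Residual $254,700.
Residual split over remaining days 440: Halvorsen 80,462.05 → $80,460; Haddad 174,237.95 → $174,240.

Nwosu: $124,500 | Halvorsen: $80,460 | Haddad: $174,240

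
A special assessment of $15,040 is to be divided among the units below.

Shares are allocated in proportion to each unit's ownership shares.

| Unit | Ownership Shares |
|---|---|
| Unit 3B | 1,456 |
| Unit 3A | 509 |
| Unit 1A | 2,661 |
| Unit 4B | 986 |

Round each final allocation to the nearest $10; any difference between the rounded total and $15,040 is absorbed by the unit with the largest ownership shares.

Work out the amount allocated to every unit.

Unit 3B: $3,900; Unit 3A: $1,360; Unit 1A: $7,140; Unit 4B: $2,640

Sum of ownership shares: 1,456 + 509 + 2,661 + 986 = 5,612.
Unrounded shares: Unit 3B 3,902.04; Unit 3A 1,364.11; Unit 1A 7,131.40; Unit 4B 2,642.45.
Rounded to nearest $10: Unit 3B $3,900; Unit 3A $1,360; Unit 1A $7,130; Unit 4B $2,640. Sum = $15,030.
Difference $15,040 − $15,030 = +$10 applied to largest ownership shares (Unit 1A): Unit 1A becomes $7,140.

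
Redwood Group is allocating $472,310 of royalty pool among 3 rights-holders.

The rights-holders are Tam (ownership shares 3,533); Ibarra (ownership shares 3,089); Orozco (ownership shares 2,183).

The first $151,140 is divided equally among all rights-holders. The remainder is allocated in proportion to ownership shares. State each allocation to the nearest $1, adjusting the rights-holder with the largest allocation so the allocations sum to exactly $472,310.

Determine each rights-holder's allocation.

Equal tier: $151,140 ÷ 3 = $50,380 apiece.
Remainder $321,170 by ownership shares (total 8,805): Tam 128,869.23 → $128,869; Ibarra 112,673.95 → $112,674; Orozco 79,626.82 → $79,627.
Totals: Tam $50,380 + $128,869 = $179,249; Ibarra $50,380 + $112,674 = $163,054; Orozco $50,380 + $79,627 = $130,007.

Tam: $179,249 · Ibarra: $163,054 · Orozco: $130,007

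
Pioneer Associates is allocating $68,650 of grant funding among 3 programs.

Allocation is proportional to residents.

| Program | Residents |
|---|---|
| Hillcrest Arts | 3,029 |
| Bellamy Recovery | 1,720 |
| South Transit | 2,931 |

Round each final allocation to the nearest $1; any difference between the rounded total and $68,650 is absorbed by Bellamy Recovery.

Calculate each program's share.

Residents total: 7,680.
Proportional shares: Hillcrest Arts 3,029/7,680 × $68,650 = 27,075.63; Bellamy Recovery 1,720/7,680 × $68,650 = 15,374.74; South Transit 2,931/7,680 × $68,650 = 26,199.63.
At nearest $1: Hillcrest Arts $27,076; Bellamy Recovery $15,375; South Transit $26,200. Sum = $68,651.
Difference $68,650 − $68,651 = −$1 applied to Bellamy Recovery: Bellamy Recovery becomes $15,374.

Hillcrest Arts: $27,076; Bellamy Recovery: $15,374; South Transit: $26,200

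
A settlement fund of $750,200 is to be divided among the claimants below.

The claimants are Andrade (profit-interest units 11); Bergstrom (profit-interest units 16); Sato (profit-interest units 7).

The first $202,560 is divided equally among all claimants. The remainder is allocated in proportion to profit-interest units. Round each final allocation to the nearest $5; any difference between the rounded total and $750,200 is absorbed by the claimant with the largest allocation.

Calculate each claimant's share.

Andrade: $244,700; Bergstrom: $325,230; Sato: $180,270

$202,560 shared equally gives $67,520 per claimant.
Remainder $547,640 by profit-interest units (total 34): Andrade 177,177.65 → $177,180; Bergstrom 257,712.94 → $257,715; Sato 112,749.41 → $112,750.
Rounding difference −$5 on remainder applied to Bergstrom.
Totals: Andrade $67,520 + $177,180 = $244,700; Bergstrom $67,520 + $257,710 = $325,230; Sato $67,520 + $112,750 = $180,270.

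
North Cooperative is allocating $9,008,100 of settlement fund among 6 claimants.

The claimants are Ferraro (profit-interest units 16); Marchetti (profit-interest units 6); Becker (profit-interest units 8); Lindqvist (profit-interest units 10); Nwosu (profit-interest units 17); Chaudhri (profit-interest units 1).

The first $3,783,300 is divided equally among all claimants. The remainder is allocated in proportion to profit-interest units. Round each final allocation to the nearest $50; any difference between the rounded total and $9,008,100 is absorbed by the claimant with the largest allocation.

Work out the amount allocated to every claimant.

Equal tier: $3,783,300 ÷ 6 = $630,550 apiece.
Remainder $5,224,800 by profit-interest units (total 58): Ferraro 1,441,324.14 → $1,441,300; Marchetti 540,496.55 → $540,500; Becker 720,662.07 → $720,650; Lindqvist 900,827.59 → $900,850; Nwosu 1,531,406.90 → $1,531,400; Chaudhri 90,082.76 → $90,100.
Totals: Ferraro $630,550 + $1,441,300 = $2,071,850; Marchetti $630,550 + $540,500 = $1,171,050; Becker $630,550 + $720,650 = $1,351,200; Lindqvist $630,550 + $900,850 = $1,531,400; Nwosu $630,550 + $1,531,400 = $2,161,950; Chaudhri $630,550 + $90,100 = $720,650.

Ferraro: $2,071,850 · Marchetti: $1,171,050 · Becker: $1,351,200 · Lindqvist: $1,531,400 · Nwosu: $2,161,950 · Chaudhri: $720,650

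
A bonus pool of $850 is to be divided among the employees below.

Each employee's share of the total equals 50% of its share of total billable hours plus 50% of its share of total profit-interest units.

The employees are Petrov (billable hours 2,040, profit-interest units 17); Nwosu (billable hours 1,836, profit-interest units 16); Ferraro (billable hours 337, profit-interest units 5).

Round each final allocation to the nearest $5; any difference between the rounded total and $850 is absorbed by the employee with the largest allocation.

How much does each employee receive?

Totals — billable hours 4,213, profit-interest units 38.
Combined weights (50% billable hours + 50% profit-interest units): Petrov 0.4658; Nwosu 0.4284; Ferraro 0.1058.
Proportional shares: Petrov 395.92; Nwosu 364.16; Ferraro 89.92.
Rounded to nearest $5: Petrov $395; Nwosu $365; Ferraro $90. Sum = $850.
No rounding difference to absorb.

Petrov: $395 | Nwosu: $365 | Ferraro: $90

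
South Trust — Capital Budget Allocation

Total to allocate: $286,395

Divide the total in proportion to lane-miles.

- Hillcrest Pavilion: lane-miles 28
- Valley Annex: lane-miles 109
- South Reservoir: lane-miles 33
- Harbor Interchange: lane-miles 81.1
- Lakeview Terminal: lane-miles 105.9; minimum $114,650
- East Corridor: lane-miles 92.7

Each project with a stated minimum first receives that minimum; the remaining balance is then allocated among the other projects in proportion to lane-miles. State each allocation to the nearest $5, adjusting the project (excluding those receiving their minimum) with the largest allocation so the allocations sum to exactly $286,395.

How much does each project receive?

Minimums first: Lakeview Terminal $114,650. Remaining pool $171,745.
Remaining pool split over remaining lane-miles 343.8: Hillcrest Pavilion 13,987.38 → $13,985; Valley Annex 54,450.86 → $54,450; South Reservoir 16,485.12 → $16,485; Harbor Interchange 40,513.44 → $40,515; East Corridor 46,308.21 → $46,310.

Hillcrest Pavilion: $13,985 · Valley Annex: $54,450 · South Reservoir: $16,485 · Harbor Interchange: $40,515 · Lakeview Terminal: $114,650 · East Corridor: $46,310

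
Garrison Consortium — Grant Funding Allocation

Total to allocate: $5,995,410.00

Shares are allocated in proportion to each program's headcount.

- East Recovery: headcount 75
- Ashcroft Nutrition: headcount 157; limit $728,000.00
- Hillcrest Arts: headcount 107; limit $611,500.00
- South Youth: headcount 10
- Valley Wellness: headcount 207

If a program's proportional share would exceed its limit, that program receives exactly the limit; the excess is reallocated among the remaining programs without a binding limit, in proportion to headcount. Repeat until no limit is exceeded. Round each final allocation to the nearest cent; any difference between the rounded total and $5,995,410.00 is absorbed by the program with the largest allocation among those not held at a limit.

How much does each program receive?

East Recovery: $1,195,867.29; Ashcroft Nutrition: $728,000.00; Hillcrest Arts: $611,500.00; South Youth: $159,448.97; Valley Wellness: $3,300,593.74

Sum of headcount: 556.
Pro-rata shares before constraints: East Recovery 808,733.3633; Ashcroft Nutrition 1,692,948.5072; Hillcrest Arts 1,153,792.9317; South Youth 107,831.1151; Valley Wellness 2,232,104.0827.
Cap binds for Ashcroft Nutrition ($728,000.00), Hillcrest Arts ($611,500.00); residual $4,655,910.00 reallocated over remaining headcount 292.
Shares after redistribution: East Recovery 1,195,867.2945 → $1,195,867.29; South Youth 159,448.9726 → $159,448.97; Valley Wellness 3,300,593.7329 → $3,300,593.73.
Rounding difference +$0.01 applied to Valley Wellness → $3,300,593.74.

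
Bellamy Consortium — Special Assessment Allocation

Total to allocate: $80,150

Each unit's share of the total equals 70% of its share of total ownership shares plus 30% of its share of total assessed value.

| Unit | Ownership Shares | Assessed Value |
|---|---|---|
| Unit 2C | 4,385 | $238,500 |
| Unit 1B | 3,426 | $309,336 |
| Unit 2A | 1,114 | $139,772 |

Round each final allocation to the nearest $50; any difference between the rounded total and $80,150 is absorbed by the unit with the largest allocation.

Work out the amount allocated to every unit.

Ownership shares total 8,925; assessed value total 687,608.
Composite weights (70% ownership shares + 30% assessed value): Unit 2C 0.4480; Unit 1B 0.4037; Unit 2A 0.1484.
Proportional shares: Unit 2C 35,905.43; Unit 1B 32,353.96; Unit 2A 11,890.60.
At nearest $50: Unit 2C $35,900; Unit 1B $32,350; Unit 2A $11,900. Sum = $80,150.
Sum already equals the total — no adjustment.

Unit 2C: $35,900 | Unit 1B: $32,350 | Unit 2A: $11,900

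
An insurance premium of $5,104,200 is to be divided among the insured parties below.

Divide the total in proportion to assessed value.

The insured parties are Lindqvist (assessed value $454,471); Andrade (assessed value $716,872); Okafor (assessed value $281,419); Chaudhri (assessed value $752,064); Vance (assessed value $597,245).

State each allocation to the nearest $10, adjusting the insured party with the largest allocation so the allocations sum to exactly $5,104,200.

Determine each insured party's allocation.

Total assessed value = 2,802,071.
Raw shares: Lindqvist 454,471/2,802,071 × $5,104,200 = 827,855.85; Andrade 716,872/2,802,071 × $5,104,200 = 1,305,840.60; Okafor 281,419/2,802,071 × $5,104,200 = 512,627.57; Chaudhri 752,064/2,802,071 × $5,104,200 = 1,369,945.68; Vance 597,245/2,802,071 × $5,104,200 = 1,087,930.29.
Rounded to nearest $10: Lindqvist $827,860; Andrade $1,305,840; Okafor $512,630; Chaudhri $1,369,950; Vance $1,087,930. Sum = $5,104,210.
Difference $5,104,200 − $5,104,210 = −$10 applied to largest allocation (Chaudhri): Chaudhri becomes $1,369,940.

Lindqvist: $827,860 · Andrade: $1,305,840 · Okafor: $512,630 · Chaudhri: $1,369,940 · Vance: $1,087,930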